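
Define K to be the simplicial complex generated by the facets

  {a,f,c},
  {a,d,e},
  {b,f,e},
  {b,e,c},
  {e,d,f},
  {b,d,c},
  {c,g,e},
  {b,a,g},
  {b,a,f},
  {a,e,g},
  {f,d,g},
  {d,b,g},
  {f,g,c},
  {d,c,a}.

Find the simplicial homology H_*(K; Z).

H_0 ≅ Z,  H_1 ≅ Z^2,  H_2 ≅ Z.

Order the vertices as a < b < c < d < e < f < g. Listing each simplex with vertices in this order, K has dimension 2 with simplices:

  0-simplices (7): a, b, c, d, e, f, g
  1-simplices (21): ab, ac, ad, ae, af, ag, bc, bd, be, bf, bg, cd, ce, cf, cg, de, df, dg, ef, eg, fg
  2-simplices (14): abf, abg, acd, acf, ade, aeg, bcd, bce, bdg, bef, ceg, cfg, def, dfg

Hence C_0 ≅ Z^7, C_1 ≅ Z^21, C_2 ≅ Z^14.

∂_1: C_1 → C_0 sends each edge [p,q] (with p < q) to q − p. For instance
  ∂ac = c − a.
As a 7×21 matrix over Z this has rank 6, with invariant factors (1,1,1,1,1,1).

The boundary map ∂_2: C_2 → C_1 acts by ∂[p,q,r] = [q,r] − [p,r] + [p,q]. For instance
  ∂acf = cf − af + ac,
  ∂ade = de − ae + ad.
As a 21×14 matrix over Z this has rank 13, with invariant factors (1,1,1,1,1,1,1,1,1,1,1,1,1).

Reading off H_k = ker ∂_k / im ∂_{k+1}:

  H_0: rank C_0 − rank ∂_1 = 7 − 6 = 1, and the invariant factors of ∂_1 are all 1, so H_0 ≅ Z.
  H_1: rank ker ∂_1 − rank ∂_2 = (21 − 6) − 13 = 2, and the invariant factors of ∂_2 are all 1, so H_1 ≅ Z^2.
  H_2: rank ker ∂_2 − rank ∂_3 = (14 − 13) − 0 = 1, and there is no ∂_3, so H_2 ≅ Z.

(K is a triangulation of the torus T^2.)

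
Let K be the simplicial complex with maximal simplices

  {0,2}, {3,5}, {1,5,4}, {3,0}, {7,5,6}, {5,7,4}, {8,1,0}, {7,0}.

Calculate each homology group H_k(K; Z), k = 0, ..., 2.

Fix the vertex order 0 < 1 < 2 < 3 < 4 < 5 < 6 < 7 < 8 and write every simplex with vertices in increasing order. Then dim K = 2 and the simplices of K are:

  0-simplices (9): [0], [1], [2], [3], [4], [5], [6], [7], [8]
  1-simplices (14): [0,1], [0,2], [0,3], [0,7], [0,8], [1,4], [1,5], [1,8], [3,5], [4,5], [4,7], [5,6], [5,7], [6,7]
  2-simplices (4): [0,1,8], [1,4,5], [4,5,7], [5,6,7]

Hence C_0 ≅ Z^9, C_1 ≅ Z^14, C_2 ≅ Z^4.

∂_1: C_1 → C_0 sends each edge [p,q] (with p < q) to q − p. For instance
  ∂[6,7] = [7] − [6].
As a 9×14 matrix over Z this has rank 8, with invariant factors (1,1,1,1,1,1,1,1).

Boundary ∂_2: C_2 → C_1 maps a triangle to the signed sum of its edges. For instance
  ∂[1,4,5] = [4,5] − [1,5] + [1,4],
  ∂[0,1,8] = [1,8] − [0,8] + [0,1].
The 14×4 boundary matrix has rank 4 and Smith normal form diag(1,1,1,1).

Now H_k = ker ∂_k / im ∂_{k+1}, so:

  H_0: rank C_0 − rank ∂_1 = 9 − 8 = 1, and the invariant factors of ∂_1 are all 1, so H_0 ≅ Z.
  H_1: rank ker ∂_1 − rank ∂_2 = (14 − 8) − 4 = 2, and the invariant factors of ∂_2 are all 1, so H_1 ≅ Z^2.
  H_2: rank ker ∂_2 − rank ∂_3 = (4 − 4) − 0 = 0, and there is no ∂_3, so H_2 ≅ 0.

As a check, the Euler characteristic is 9 − 14 + 4 = -1, which agrees with 1 − 2 + 0 = -1.

H_0 ≅ Z,  H_1 ≅ Z^2,  H_2 = 0.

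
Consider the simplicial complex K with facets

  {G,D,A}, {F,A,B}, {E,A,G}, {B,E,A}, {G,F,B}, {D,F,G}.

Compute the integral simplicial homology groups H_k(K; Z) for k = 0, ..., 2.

We work with the vertex ordering A < B < D < E < F < G. The simplices of K, each written with vertices in increasing order, are:

  0-simplices (6): A, B, D, E, F, G
  1-simplices (12): AB, AD, AE, AF, AG, BE, BF, BG, DF, DG, EG, FG
  2-simplices (6): ABE, ABF, ADG, AEG, BFG, DFG

so the chain groups are C_0 ≅ Z^6, C_1 ≅ Z^12, C_2 ≅ Z^6.

∂_1: C_1 → C_0 is given by ∂[p,q] = [q] − [p]. For instance
  ∂BG = G − B.
As a 6×12 matrix over Z this has rank 5, with invariant factors (1,1,1,1,1).

The boundary map ∂_2: C_2 → C_1 sends each 2-simplex [p,q,r] to [q,r] − [p,r] + [p,q]. For instance
  ∂ABE = BE − AE + AB,
  ∂DFG = FG − DG + DF.
The 12×6 boundary matrix has rank 6 and Smith normal form diag(1,1,1,1,1,1).

Now H_k = ker ∂_k / im ∂_{k+1}, so:

  H_0: rank C_0 − rank ∂_1 = 6 − 5 = 1, and the invariant factors of ∂_1 are all 1, so H_0 = Z.
  H_1: rank ker ∂_1 − rank ∂_2 = (12 − 5) − 6 = 1, and the invariant factors of ∂_2 are all 1, so H_1 = Z.
  H_2: rank ker ∂_2 − rank ∂_3 = (6 − 6) − 0 = 0, and there is no ∂_3, so H_2 = 0.

(K is a triangulation of the cylinder S^1 x I.)

H_0 = Z,  H_1 = Z,  H_2 = 0.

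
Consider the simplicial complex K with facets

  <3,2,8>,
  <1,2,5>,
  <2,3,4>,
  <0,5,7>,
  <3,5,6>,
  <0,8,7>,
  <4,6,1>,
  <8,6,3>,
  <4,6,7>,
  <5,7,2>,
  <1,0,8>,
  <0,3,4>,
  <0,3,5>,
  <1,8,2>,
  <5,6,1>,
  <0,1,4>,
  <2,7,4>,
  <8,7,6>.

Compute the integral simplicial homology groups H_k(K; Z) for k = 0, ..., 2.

Order the vertices as 0 < 1 < 2 < 3 < 4 < 5 < 6 < 7 < 8. Listing each simplex with vertices in this order, K has dimension 2 with simplices:

  0-simplices (9): [0], [1], [2], [3], [4], [5], [6], [7], [8]
  1-simplices (27): (27 of them)
  2-simplices (18): [0,1,4], [0,1,8], [0,3,4], [0,3,5], [0,5,7], [0,7,8], [1,2,5], [1,2,8], [1,4,6], [1,5,6], [2,3,4], [2,3,8], [2,4,7], [2,5,7], [3,5,6], [3,6,8], [4,6,7], [6,7,8]

Hence C_0 ≅ Z^9, C_1 ≅ Z^27, C_2 ≅ Z^18.

∂_1: C_1 → C_0 sends each edge [p,q] (with p < q) to q − p.
The 9×27 boundary matrix has rank 8 and Smith normal form diag(1,1,1,1,1,1,1,1).

Boundary ∂_2: C_2 → C_1 sends each 2-simplex [p,q,r] to [q,r] − [p,r] + [p,q]. For instance
  ∂[0,5,7] = [5,7] − [0,7] + [0,5],
  ∂[0,7,8] = [7,8] − [0,8] + [0,7].
This gives a 27×18 integer matrix of rank 17; reducing to Smith normal form yields diagonal entries (1,1,1,1,1,1,1,1,1,1,1,1,1,1,1,1,1).

Now H_k = ker ∂_k / im ∂_{k+1}, so:

  H_0: rank C_0 − rank ∂_1 = 9 − 8 = 1, and the invariant factors of ∂_1 are all 1, so H_0 ≅ Z.
  H_1: rank ker ∂_1 − rank ∂_2 = (27 − 8) − 17 = 2, and the invariant factors of ∂_2 are all 1, so H_1 ≅ Z^2.
  H_2: rank ker ∂_2 − rank ∂_3 = (18 − 17) − 0 = 1, and there is no ∂_3, so H_2 ≅ Z.

As a check, the Euler characteristic is 9 − 27 + 18 = 0, which agrees with 1 − 2 + 1 = 0.
(K is a triangulation of the torus T^2.)

H_0 ≅ Z,  H_1 ≅ Z^2,  H_2 ≅ Z.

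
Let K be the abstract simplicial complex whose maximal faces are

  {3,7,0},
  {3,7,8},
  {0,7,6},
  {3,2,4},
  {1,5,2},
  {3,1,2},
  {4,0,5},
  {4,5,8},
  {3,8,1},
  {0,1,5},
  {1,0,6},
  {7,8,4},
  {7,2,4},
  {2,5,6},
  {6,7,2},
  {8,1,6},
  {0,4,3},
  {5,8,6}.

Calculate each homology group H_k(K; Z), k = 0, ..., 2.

Order the vertices as 0 < 1 < 2 < 3 < 4 < 5 < 6 < 7 < 8. Listing each simplex with vertices in this order, K has dimension 2 with simplices:

  0-simplices (9): [0], [1], [2], [3], [4], [5], [6], [7], [8]
  1-simplices (27): (27 of them)
  2-simplices (18): [0,1,5], [0,1,6], [0,3,4], [0,3,7], [0,4,5], [0,6,7], [1,2,3], [1,2,5], [1,3,8], [1,6,8], [2,3,4], [2,4,7], [2,5,6], [2,6,7], [3,7,8], [4,5,8], [4,7,8], [5,6,8]

so the chain groups are C_0 ≅ Z^9, C_1 ≅ Z^27, C_2 ≅ Z^18.

Boundary ∂_1: C_1 → C_0 maps an edge to its endpoints' difference, ∂[p,q] = q − p.
The 9×27 boundary matrix has rank 8 and Smith normal form diag(1,1,1,1,1,1,1,1).

The boundary map ∂_2: C_2 → C_1 maps a triangle to the signed sum of its edges. For instance
  ∂[2,3,4] = [3,4] − [2,4] + [2,3],
  ∂[4,7,8] = [7,8] − [4,8] + [4,7].
This gives a 27×18 integer matrix of rank 18; reducing to Smith normal form yields diagonal entries (1,1,1,1,1,1,1,1,1,1,1,1,1,1,1,1,1,2).

Computing H_k = (kernel of ∂_k) / (image of ∂_{k+1}):

  H_0: rank C_0 − rank ∂_1 = 9 − 8 = 1, and the invariant factors of ∂_1 are all 1, so H_0 ≅ Z.
  H_1: rank ker ∂_1 − rank ∂_2 = (27 − 8) − 18 = 1, and ∂_2 has invariant factor 2 > 1, so H_1 ≅ Z ⊕ Z/2.
  H_2: rank ker ∂_2 − rank ∂_3 = (18 − 18) − 0 = 0, and there is no ∂_3, so H_2 ≅ 0.

(K is a triangulation of the Klein bottle.)

H_0 ≅ Z,  H_1 ≅ Z ⊕ Z/2,  H_2 = 0.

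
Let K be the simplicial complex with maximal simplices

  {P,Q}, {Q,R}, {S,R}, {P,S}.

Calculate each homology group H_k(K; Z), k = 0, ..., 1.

H_0 ≅ Z,  H_1 ≅ Z.

Fix the vertex order P < Q < R < S and write every simplex with vertices in increasing order. Then dim K = 1 and the simplices of K are:

  0-simplices (4): P, Q, R, S
  1-simplices (4): PQ, PS, QR, RS

Hence C_0 ≅ Z^4, C_1 ≅ Z^4.

∂_1: C_1 → C_0 is given by ∂[p,q] = [q] − [p].
The 4×4 boundary matrix has rank 3 and Smith normal form diag(1,1,1).

From H_k ≅ ker(∂_k) / im(∂_{k+1}) we obtain:

  H_0: rank C_0 − rank ∂_1 = 4 − 3 = 1, and the invariant factors of ∂_1 are all 1, so H_0 = Z.
  H_1: rank ker ∂_1 − rank ∂_2 = (4 − 3) − 0 = 1, and there is no ∂_2, so H_1 = Z.

As a check, the Euler characteristic is 4 − 4 = 0, which agrees with 1 − 1 = 0.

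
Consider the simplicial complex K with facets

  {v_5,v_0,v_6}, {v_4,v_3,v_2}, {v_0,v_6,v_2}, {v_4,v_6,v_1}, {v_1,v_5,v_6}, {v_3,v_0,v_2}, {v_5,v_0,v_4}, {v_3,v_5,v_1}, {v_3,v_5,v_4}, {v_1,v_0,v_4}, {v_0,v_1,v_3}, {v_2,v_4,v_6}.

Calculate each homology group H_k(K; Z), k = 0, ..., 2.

H_0 ≅ Z,  H_1 ≅ Z/2,  H_2 = 0.

Take the total order v_0 < v_1 < v_2 < v_3 < v_4 < v_5 < v_6 on the vertex set. Then K (dimension 2) consists of the simplices:

  0-simplices (7): [v_0], [v_1], [v_2], [v_3], [v_4], [v_5], [v_6]
  1-simplices (18): (18 of them)
  2-simplices (12): (12 of them)

giving chain groups C_0 ≅ Z^7, C_1 ≅ Z^18, C_2 ≅ Z^12.

∂_1: C_1 → C_0 sends each edge [p,q] (with p < q) to q − p.
As a 7×18 matrix over Z this has rank 6, with invariant factors (1,1,1,1,1,1).

The boundary map ∂_2: C_2 → C_1 maps a triangle to the signed sum of its edges. For instance
  ∂[v_0,v_4,v_5] = [v_4,v_5] − [v_0,v_5] + [v_0,v_4],
  ∂[v_0,v_2,v_6] = [v_2,v_6] − [v_0,v_6] + [v_0,v_2].
This gives a 18×12 integer matrix of rank 12; reducing to Smith normal form yields diagonal entries (1,1,1,1,1,1,1,1,1,1,1,2).

Now H_k = ker ∂_k / im ∂_{k+1}, so:

  H_0: rank C_0 − rank ∂_1 = 7 − 6 = 1, and the invariant factors of ∂_1 are all 1, so H_0 ≅ Z.
  H_1: rank ker ∂_1 − rank ∂_2 = (18 − 6) − 12 = 0, and ∂_2 has invariant factor 2 > 1, so H_1 ≅ Z/2.
  H_2: rank ker ∂_2 − rank ∂_3 = (12 − 12) − 0 = 0, and there is no ∂_3, so H_2 ≅ 0.

(K is a triangulation of the real projective plane RP^2.)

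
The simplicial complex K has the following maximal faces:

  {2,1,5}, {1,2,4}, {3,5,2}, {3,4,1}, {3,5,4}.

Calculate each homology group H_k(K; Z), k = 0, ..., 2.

Fix the vertex order 1 < 2 < 3 < 4 < 5 and write every simplex with vertices in increasing order. Then dim K = 2 and the simplices of K are:

  0-simplices (5): [1], [2], [3], [4], [5]
  1-simplices (10): [1,2], [1,3], [1,4], [1,5], [2,3], [2,4], [2,5], [3,4], [3,5], [4,5]
  2-simplices (5): [1,2,4], [1,2,5], [1,3,4], [2,3,5], [3,4,5]

so the chain groups are C_0 ≅ Z^5, C_1 ≅ Z^10, C_2 ≅ Z^5.

The boundary map ∂_1: C_1 → C_0 maps an edge to its endpoints' difference, ∂[p,q] = q − p. For instance
  ∂[3,5] = [5] − [3].
The 5×10 boundary matrix has rank 4 and Smith normal form diag(1,1,1,1).

The boundary map ∂_2: C_2 → C_1 acts by ∂[p,q,r] = [q,r] − [p,r] + [p,q]. For instance
  ∂[1,3,4] = [3,4] − [1,4] + [1,3],
  ∂[2,3,5] = [3,5] − [2,5] + [2,3].
The resulting 10×5 matrix has rank 5, and its Smith normal form has invariant factors (1,1,1,1,1).

From H_k ≅ ker(∂_k) / im(∂_{k+1}) we obtain:

  H_0: rank C_0 − rank ∂_1 = 5 − 4 = 1, and the invariant factors of ∂_1 are all 1, so H_0 = Z.
  H_1: rank ker ∂_1 − rank ∂_2 = (10 − 4) − 5 = 1, and the invariant factors of ∂_2 are all 1, so H_1 = Z.
  H_2: rank ker ∂_2 − rank ∂_3 = (5 − 5) − 0 = 0, and there is no ∂_3, so H_2 = 0.

(K is a triangulation of the Möbius band.)

H_0 ≅ Z,  H_1 ≅ Z,  H_2 = 0.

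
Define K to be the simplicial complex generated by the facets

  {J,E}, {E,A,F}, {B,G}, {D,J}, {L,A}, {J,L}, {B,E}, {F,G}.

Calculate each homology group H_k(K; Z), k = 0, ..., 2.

Take the total order A < B < D < E < F < G < J < L on the vertex set. Then K (dimension 2) consists of the simplices:

  0-simplices (8): A, B, D, E, F, G, J, L
  1-simplices (10): AE, AF, AL, BE, BG, DJ, EF, EJ, FG, JL
  2-simplices (1): AEF

Hence C_0 ≅ Z^8, C_1 ≅ Z^10, C_2 ≅ Z^1.

∂_1: C_1 → C_0 maps an edge to its endpoints' difference, ∂[p,q] = q − p.
This gives a 8×10 integer matrix of rank 7; reducing to Smith normal form yields diagonal entries (1,1,1,1,1,1,1).

The boundary map ∂_2: C_2 → C_1 acts by ∂[p,q,r] = [q,r] − [p,r] + [p,q]. For instance
  ∂AEF = EF − AF + AE.
The resulting 10×1 matrix has rank 1, and its Smith normal form has invariant factors (1).

Reading off H_k = ker ∂_k / im ∂_{k+1}:

  H_0: rank C_0 − rank ∂_1 = 8 − 7 = 1, and the invariant factors of ∂_1 are all 1, so H_0 ≅ Z.
  H_1: rank ker ∂_1 − rank ∂_2 = (10 − 7) − 1 = 2, and the invariant factors of ∂_2 are all 1, so H_1 ≅ Z^2.
  H_2: rank ker ∂_2 − rank ∂_3 = (1 − 1) − 0 = 0, and there is no ∂_3, so H_2 ≅ 0.

As a check, the Euler characteristic is 8 − 10 + 1 = -1, which agrees with 1 − 2 + 0 = -1.

H_0 = Z,  H_1 = Z^2,  H_2 = 0.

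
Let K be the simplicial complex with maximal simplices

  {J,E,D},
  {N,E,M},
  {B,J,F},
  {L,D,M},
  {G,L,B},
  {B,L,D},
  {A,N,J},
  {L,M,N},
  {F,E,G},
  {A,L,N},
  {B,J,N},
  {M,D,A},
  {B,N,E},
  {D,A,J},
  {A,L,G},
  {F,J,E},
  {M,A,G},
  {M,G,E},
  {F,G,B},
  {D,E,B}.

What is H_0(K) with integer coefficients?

Take the total order A < B < D < E < F < G < J < L < M < N on the vertex set. Then K (dimension 2) consists of the simplices:

  0-simplices (10): A, B, D, E, F, G, J, L, M, N
  1-simplices (30): AD, AG, AJ, AL, AM, AN, BD, BE, BF, BG, BJ, BL, BN, DE, DJ, DL, DM, EF, EG, EJ, EM, EN, FG, FJ, GL, GM, JN, LM, LN, MN
  2-simplices (20): ADJ, ADM, AGL, AGM, AJN, ALN, BDE, BDL, BEN, BFG, BFJ, BGL, BJN, DEJ, DLM, EFG, EFJ, EGM, EMN, LMN

so the chain groups are C_0 ≅ Z^10, C_1 ≅ Z^30, C_2 ≅ Z^20.

The boundary map ∂_1: C_1 → C_0 maps an edge to its endpoints' difference, ∂[p,q] = q − p. For instance
  ∂MN = N − M.
The resulting 10×30 matrix has rank 9, and its Smith normal form has invariant factors (1,1,1,1,1,1,1,1,1).

The boundary map ∂_2: C_2 → C_1 maps a triangle to the signed sum of its edges. For instance
  ∂LMN = MN − LN + LM,
  ∂ALN = LN − AN + AL.
The resulting 30×20 matrix has rank 20, and its Smith normal form has invariant factors (1,1,1,1,1,1,1,1,1,1,1,1,1,1,1,1,1,1,1,2).

Reading off H_k = ker ∂_k / im ∂_{k+1}:

  H_0: rank C_0 − rank ∂_1 = 10 − 9 = 1, and the invariant factors of ∂_1 are all 1, so H_0 = Z.

(K is a triangulation of the Klein bottle.)

H_0 ≅ Z.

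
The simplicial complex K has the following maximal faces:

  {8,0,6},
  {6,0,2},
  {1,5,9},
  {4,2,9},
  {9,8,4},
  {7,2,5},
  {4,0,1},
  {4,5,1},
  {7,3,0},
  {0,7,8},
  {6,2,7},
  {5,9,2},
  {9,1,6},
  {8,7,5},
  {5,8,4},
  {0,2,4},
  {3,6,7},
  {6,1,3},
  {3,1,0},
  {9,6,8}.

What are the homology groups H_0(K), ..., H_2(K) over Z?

Order the vertices as 0 < 1 < 2 < 3 < 4 < 5 < 6 < 7 < 8 < 9. Listing each simplex with vertices in this order, K has dimension 2 with simplices:

  0-simplices (10): [0], [1], [2], [3], [4], [5], [6], [7], [8], [9]
  1-simplices (30): (30 of them)
  2-simplices (20): (20 of them)

so the chain groups are C_0 ≅ Z^10, C_1 ≅ Z^30, C_2 ≅ Z^20.

The boundary map ∂_1: C_1 → C_0 maps an edge to its endpoints' difference, ∂[p,q] = q − p.
The 10×30 boundary matrix has rank 9 and Smith normal form diag(1,1,1,1,1,1,1,1,1).

∂_2: C_2 → C_1 sends each 2-simplex [p,q,r] to [q,r] − [p,r] + [p,q]. For instance
  ∂[0,2,6] = [2,6] − [0,6] + [0,2],
  ∂[1,6,9] = [6,9] − [1,9] + [1,6].
The resulting 30×20 matrix has rank 20, and its Smith normal form has invariant factors (1,1,1,1,1,1,1,1,1,1,1,1,1,1,1,1,1,1,1,2).

From H_k ≅ ker(∂_k) / im(∂_{k+1}) we obtain:

  H_0: rank C_0 − rank ∂_1 = 10 − 9 = 1, and the invariant factors of ∂_1 are all 1, so H_0 ≅ Z.
  H_1: rank ker ∂_1 − rank ∂_2 = (30 − 9) − 20 = 1, and ∂_2 has invariant factor 2 > 1, so H_1 ≅ Z × Z/2.
  H_2: rank ker ∂_2 − rank ∂_3 = (20 − 20) − 0 = 0, and there is no ∂_3, so H_2 ≅ 0.

As a check, the Euler characteristic is 10 − 30 + 20 = 0, which agrees with 1 − 1 + 0 = 0.

H_0 = Z,  H_1 = Z × Z/2,  H_2 = 0.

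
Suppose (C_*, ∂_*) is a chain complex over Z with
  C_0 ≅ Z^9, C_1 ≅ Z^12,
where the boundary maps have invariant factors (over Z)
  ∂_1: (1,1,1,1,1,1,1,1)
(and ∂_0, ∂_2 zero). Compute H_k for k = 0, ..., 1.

H_0 = Z,  H_1 = Z^4.

H_0: b_0 = 9 − 0 − 8 = 1; torsion from ∂_1 factors > 1: none. So H_0 = Z.
H_1: b_1 = 12 − 8 − 0 = 4; torsion from ∂_2 factors > 1: none. So H_1 = Z^4.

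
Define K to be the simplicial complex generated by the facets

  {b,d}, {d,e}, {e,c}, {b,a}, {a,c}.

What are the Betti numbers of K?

We work with the vertex ordering a < b < c < d < e. The simplices of K, each written with vertices in increasing order, are:

  0-simplices (5): a, b, c, d, e
  1-simplices (5): ab, ac, bd, ce, de

giving chain groups C_0 ≅ Z^5, C_1 ≅ Z^5.

∂_1: C_1 → C_0 is given by ∂[p,q] = [q] − [p]. For instance
  ∂ab = b − a.
The 5×5 boundary matrix has rank 4 and Smith normal form diag(1,1,1,1).

Computing H_k = (kernel of ∂_k) / (image of ∂_{k+1}):

  H_0: rank C_0 − rank ∂_1 = 5 − 4 = 1, and the invariant factors of ∂_1 are all 1, so H_0 = Z.
  H_1: rank ker ∂_1 − rank ∂_2 = (5 − 4) − 0 = 1, and there is no ∂_2, so H_1 = Z.

As a check, the Euler characteristic is 5 − 5 = 0, which agrees with 1 − 1 = 0.

Hence the Betti numbers are b_0 = 1, b_1 = 1.

b_0 = 1, b_1 = 1.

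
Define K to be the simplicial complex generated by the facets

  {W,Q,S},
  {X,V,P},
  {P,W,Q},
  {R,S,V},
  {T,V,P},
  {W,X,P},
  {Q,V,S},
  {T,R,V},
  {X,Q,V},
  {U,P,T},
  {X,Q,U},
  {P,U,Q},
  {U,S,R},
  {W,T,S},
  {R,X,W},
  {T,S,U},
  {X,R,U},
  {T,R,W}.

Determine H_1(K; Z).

Order the vertices as P < Q < R < S < T < U < V < W < X. Listing each simplex with vertices in this order, K has dimension 2 with simplices:

  0-simplices (9): P, Q, R, S, T, U, V, W, X
  1-simplices (27): PQ, PT, PU, PV, PW, PX, QS, QU, QV, QW, QX, RS, RT, RU, RV, RW, RX, ST, SU, SV, SW, TU, TV, TW, UX, VX, WX
  2-simplices (18): PQU, PQW, PTU, PTV, PVX, PWX, QSV, QSW, QUX, QVX, RSU, RSV, RTV, RTW, RUX, RWX, STU, STW

Hence C_0 ≅ Z^9, C_1 ≅ Z^27, C_2 ≅ Z^18.

∂_1: C_1 → C_0 is given by ∂[p,q] = [q] − [p]. For instance
  ∂RU = U − R.
As a 9×27 matrix over Z this has rank 8, with invariant factors (1,1,1,1,1,1,1,1).

Boundary ∂_2: C_2 → C_1 sends each 2-simplex [p,q,r] to [q,r] − [p,r] + [p,q]. For instance
  ∂RUX = UX − RX + RU,
  ∂PVX = VX − PX + PV.
The resulting 27×18 matrix has rank 18, and its Smith normal form has invariant factors (1,1,1,1,1,1,1,1,1,1,1,1,1,1,1,1,1,2).

Computing H_k = (kernel of ∂_k) / (image of ∂_{k+1}):

  H_1: rank ker ∂_1 − rank ∂_2 = (27 − 8) − 18 = 1, and ∂_2 has invariant factor 2 > 1, so H_1 ≅ Z × Z/2.

H_1 = Z × Z/2.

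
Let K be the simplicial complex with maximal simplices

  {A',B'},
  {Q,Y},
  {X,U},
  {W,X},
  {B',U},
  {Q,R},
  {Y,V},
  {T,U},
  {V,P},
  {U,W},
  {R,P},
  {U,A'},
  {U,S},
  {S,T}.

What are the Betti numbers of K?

b_0 = 2, b_1 = 4.

Fix the vertex order P < Q < R < S < T < U < V < W < X < Y < A' < B' and write every simplex with vertices in increasing order. Then dim K = 1 and the simplices of K are:

  0-simplices (12): [P], [Q], [R], [S], [T], [U], [V], [W], [X], [Y], [A'], [B']
  1-simplices (14): [P,R], [P,V], [Q,R], [Q,Y], [S,T], [S,U], [T,U], [U,W], [U,X], [U,A'], [U,B'], [V,Y], [W,X], [A',B']

giving chain groups C_0 ≅ Z^12, C_1 ≅ Z^14.

The boundary map ∂_1: C_1 → C_0 maps an edge to its endpoints' difference, ∂[p,q] = q − p.
This gives a 12×14 integer matrix of rank 10; reducing to Smith normal form yields diagonal entries (1,1,1,1,1,1,1,1,1,1).

Computing H_k = (kernel of ∂_k) / (image of ∂_{k+1}):

  H_0: rank C_0 − rank ∂_1 = 12 − 10 = 2, and the invariant factors of ∂_1 are all 1, so H_0 = Z^2.
  H_1: rank ker ∂_1 − rank ∂_2 = (14 − 10) − 0 = 4, and there is no ∂_2, so H_1 = Z^4.

Hence the Betti numbers are b_0 = 2, b_1 = 4.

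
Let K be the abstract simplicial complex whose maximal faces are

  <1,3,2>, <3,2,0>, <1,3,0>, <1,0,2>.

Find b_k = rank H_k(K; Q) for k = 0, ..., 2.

b_0 = 1, b_1 = 0, b_2 = 1.

Fix the vertex order 0 < 1 < 2 < 3 and write every simplex with vertices in increasing order. Then dim K = 2 and the simplices of K are:

  0-simplices (4): [0], [1], [2], [3]
  1-simplices (6): [0,1], [0,2], [0,3], [1,2], [1,3], [2,3]
  2-simplices (4): [0,1,2], [0,1,3], [0,2,3], [1,2,3]

so the chain groups are C_0 ≅ Z^4, C_1 ≅ Z^6, C_2 ≅ Z^4.

∂_1: C_1 → C_0 maps an edge to its endpoints' difference, ∂[p,q] = q − p. For instance
  ∂[1,2] = [2] − [1].
The 4×6 boundary matrix has rank 3 and Smith normal form diag(1,1,1).

Boundary ∂_2: C_2 → C_1 acts by ∂[p,q,r] = [q,r] − [p,r] + [p,q]. For instance
  ∂[1,2,3] = [2,3] − [1,3] + [1,2],
  ∂[0,1,3] = [1,3] − [0,3] + [0,1].
This gives a 6×4 integer matrix of rank 3; reducing to Smith normal form yields diagonal entries (1,1,1).

Computing H_k = (kernel of ∂_k) / (image of ∂_{k+1}):

  H_0: rank C_0 − rank ∂_1 = 4 − 3 = 1, and the invariant factors of ∂_1 are all 1, so H_0 ≅ Z.
  H_1: rank ker ∂_1 − rank ∂_2 = (6 − 3) − 3 = 0, and the invariant factors of ∂_2 are all 1, so H_1 ≅ 0.
  H_2: rank ker ∂_2 − rank ∂_3 = (4 − 3) − 0 = 1, and there is no ∂_3, so H_2 ≅ Z.

As a check, the Euler characteristic is 4 − 6 + 4 = 2, which agrees with 1 − 0 + 1 = 2.

Hence the Betti numbers are b_0 = 1, b_1 = 0, b_2 = 1.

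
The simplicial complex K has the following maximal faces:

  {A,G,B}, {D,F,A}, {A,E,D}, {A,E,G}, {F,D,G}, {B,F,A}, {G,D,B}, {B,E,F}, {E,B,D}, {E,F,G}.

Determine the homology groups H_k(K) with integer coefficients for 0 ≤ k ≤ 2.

H_0 = Z,  H_1 = Z_2,  H_2 = 0.

Take the total order A < B < D < E < F < G on the vertex set. Then K (dimension 2) consists of the simplices:

  0-simplices (6): A, B, D, E, F, G
  1-simplices (15): AB, AD, AE, AF, AG, BD, BE, BF, BG, DE, DF, DG, EF, EG, FG
  2-simplices (10): ABF, ABG, ADE, ADF, AEG, BDE, BDG, BEF, DFG, EFG

so the chain groups are C_0 ≅ Z^6, C_1 ≅ Z^15, C_2 ≅ Z^10.

The boundary map ∂_1: C_1 → C_0 sends each edge [p,q] (with p < q) to q − p. For instance
  ∂DG = G − D.
The resulting 6×15 matrix has rank 5, and its Smith normal form has invariant factors (1,1,1,1,1).

∂_2: C_2 → C_1 maps a triangle to the signed sum of its edges. For instance
  ∂AEG = EG − AG + AE,
  ∂ADF = DF − AF + AD.
The 15×10 boundary matrix has rank 10 and Smith normal form diag(1,1,1,1,1,1,1,1,1,2).

Reading off H_k = ker ∂_k / im ∂_{k+1}:

  H_0: rank C_0 − rank ∂_1 = 6 − 5 = 1, and the invariant factors of ∂_1 are all 1, so H_0 ≅ Z.
  H_1: rank ker ∂_1 − rank ∂_2 = (15 − 5) − 10 = 0, and ∂_2 has invariant factor 2 > 1, so H_1 ≅ Z_2.
  H_2: rank ker ∂_2 − rank ∂_3 = (10 − 10) − 0 = 0, and there is no ∂_3, so H_2 ≅ 0.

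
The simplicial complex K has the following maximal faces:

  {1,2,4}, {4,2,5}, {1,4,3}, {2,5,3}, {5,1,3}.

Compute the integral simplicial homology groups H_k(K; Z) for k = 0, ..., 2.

H_0 ≅ Z,  H_1 ≅ Z,  H_2 = 0.

We work with the vertex ordering 1 < 2 < 3 < 4 < 5. The simplices of K, each written with vertices in increasing order, are:

  0-simplices (5): [1], [2], [3], [4], [5]
  1-simplices (10): [1,2], [1,3], [1,4], [1,5], [2,3], [2,4], [2,5], [3,4], [3,5], [4,5]
  2-simplices (5): [1,2,4], [1,3,4], [1,3,5], [2,3,5], [2,4,5]

so the chain groups are C_0 ≅ Z^5, C_1 ≅ Z^10, C_2 ≅ Z^5.

∂_1: C_1 → C_0 sends each edge [p,q] (with p < q) to q − p. For instance
  ∂[1,2] = [2] − [1].
This gives a 5×10 integer matrix of rank 4; reducing to Smith normal form yields diagonal entries (1,1,1,1).

The boundary map ∂_2: C_2 → C_1 sends each 2-simplex [p,q,r] to [q,r] − [p,r] + [p,q]. For instance
  ∂[1,3,5] = [3,5] − [1,5] + [1,3],
  ∂[2,3,5] = [3,5] − [2,5] + [2,3].
The resulting 10×5 matrix has rank 5, and its Smith normal form has invariant factors (1,1,1,1,1).

Reading off H_k = ker ∂_k / im ∂_{k+1}:

  H_0: rank C_0 − rank ∂_1 = 5 − 4 = 1, and the invariant factors of ∂_1 are all 1, so H_0 = Z.
  H_1: rank ker ∂_1 − rank ∂_2 = (10 − 4) − 5 = 1, and the invariant factors of ∂_2 are all 1, so H_1 = Z.
  H_2: rank ker ∂_2 − rank ∂_3 = (5 − 5) − 0 = 0, and there is no ∂_3, so H_2 = 0.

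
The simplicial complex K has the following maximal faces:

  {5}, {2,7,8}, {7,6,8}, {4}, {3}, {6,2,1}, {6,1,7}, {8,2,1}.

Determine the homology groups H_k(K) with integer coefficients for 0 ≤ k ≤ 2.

H_0 ≅ Z^4,  H_1 ≅ Z,  H_2 = 0.

Fix the vertex order 1 < 2 < 3 < 4 < 5 < 6 < 7 < 8 and write every simplex with vertices in increasing order. Then dim K = 2 and the simplices of K are:

  0-simplices (8): [1], [2], [3], [4], [5], [6], [7], [8]
  1-simplices (10): [1,2], [1,6], [1,7], [1,8], [2,6], [2,7], [2,8], [6,7], [6,8], [7,8]
  2-simplices (5): [1,2,6], [1,2,8], [1,6,7], [2,7,8], [6,7,8]

giving chain groups C_0 ≅ Z^8, C_1 ≅ Z^10, C_2 ≅ Z^5.

Boundary ∂_1: C_1 → C_0 sends each edge [p,q] (with p < q) to q − p.
As a 8×10 matrix over Z this has rank 4, with invariant factors (1,1,1,1).

∂_2: C_2 → C_1 maps a triangle to the signed sum of its edges. For instance
  ∂[6,7,8] = [7,8] − [6,8] + [6,7],
  ∂[2,7,8] = [7,8] − [2,8] + [2,7].
The 10×5 boundary matrix has rank 5 and Smith normal form diag(1,1,1,1,1).

From H_k ≅ ker(∂_k) / im(∂_{k+1}) we obtain:

  H_0: rank C_0 − rank ∂_1 = 8 − 4 = 4, and the invariant factors of ∂_1 are all 1, so H_0 = Z^4.
  H_1: rank ker ∂_1 − rank ∂_2 = (10 − 4) − 5 = 1, and the invariant factors of ∂_2 are all 1, so H_1 = Z.
  H_2: rank ker ∂_2 − rank ∂_3 = (5 − 5) − 0 = 0, and there is no ∂_3, so H_2 = 0.

As a check, the Euler characteristic is 8 − 10 + 5 = 3, which agrees with 4 − 1 + 0 = 3.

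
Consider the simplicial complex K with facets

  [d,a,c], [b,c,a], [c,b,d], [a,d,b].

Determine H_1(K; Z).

H_1 = 0.

We work with the vertex ordering a < b < c < d. The simplices of K, each written with vertices in increasing order, are:

  0-simplices (4): a, b, c, d
  1-simplices (6): ab, ac, ad, bc, bd, cd
  2-simplices (4): abc, abd, acd, bcd

Hence C_0 ≅ Z^4, C_1 ≅ Z^6, C_2 ≅ Z^4.

∂_1: C_1 → C_0 maps an edge to its endpoints' difference, ∂[p,q] = q − p.
The resulting 4×6 matrix has rank 3, and its Smith normal form has invariant factors (1,1,1).

∂_2: C_2 → C_1 maps a triangle to the signed sum of its edges. For instance
  ∂abc = bc − ac + ab,
  ∂bcd = cd − bd + bc.
As a 6×4 matrix over Z this has rank 3, with invariant factors (1,1,1).

Reading off H_k = ker ∂_k / im ∂_{k+1}:

  H_1: rank ker ∂_1 − rank ∂_2 = (6 − 3) − 3 = 0, and the invariant factors of ∂_2 are all 1, so H_1 ≅ 0.

(K is a triangulation of the 2-sphere S^2.)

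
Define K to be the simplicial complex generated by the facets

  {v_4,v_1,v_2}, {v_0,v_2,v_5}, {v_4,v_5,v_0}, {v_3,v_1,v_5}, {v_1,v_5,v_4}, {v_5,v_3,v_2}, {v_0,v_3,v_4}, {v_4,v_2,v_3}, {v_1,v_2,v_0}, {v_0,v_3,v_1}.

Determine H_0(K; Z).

Order the vertices as v_0 < v_1 < v_2 < v_3 < v_4 < v_5. Listing each simplex with vertices in this order, K has dimension 2 with simplices:

  0-simplices (6): [v_0], [v_1], [v_2], [v_3], [v_4], [v_5]
  1-simplices (15): (15 of them)
  2-simplices (10): [v_0,v_1,v_2], [v_0,v_1,v_3], [v_0,v_2,v_5], [v_0,v_3,v_4], [v_0,v_4,v_5], [v_1,v_2,v_4], [v_1,v_3,v_5], [v_1,v_4,v_5], [v_2,v_3,v_4], [v_2,v_3,v_5]

giving chain groups C_0 ≅ Z^6, C_1 ≅ Z^15, C_2 ≅ Z^10.

∂_1: C_1 → C_0 sends each edge [p,q] (with p < q) to q − p.
The 6×15 boundary matrix has rank 5 and Smith normal form diag(1,1,1,1,1).

The boundary map ∂_2: C_2 → C_1 sends each 2-simplex [p,q,r] to [q,r] − [p,r] + [p,q]. For instance
  ∂[v_1,v_2,v_4] = [v_2,v_4] − [v_1,v_4] + [v_1,v_2],
  ∂[v_0,v_1,v_2] = [v_1,v_2] − [v_0,v_2] + [v_0,v_1].
The 15×10 boundary matrix has rank 10 and Smith normal form diag(1,1,1,1,1,1,1,1,1,2).

Computing H_k = (kernel of ∂_k) / (image of ∂_{k+1}):

  H_0: rank C_0 − rank ∂_1 = 6 − 5 = 1, and the invariant factors of ∂_1 are all 1, so H_0 = Z.

H_0 = Z.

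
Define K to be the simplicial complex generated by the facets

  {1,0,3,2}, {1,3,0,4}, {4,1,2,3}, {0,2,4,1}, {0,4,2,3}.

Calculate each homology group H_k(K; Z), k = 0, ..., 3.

H_0 = Z,  H_1 = 0,  H_2 = 0,  H_3 = Z.

We work with the vertex ordering 0 < 1 < 2 < 3 < 4. The simplices of K, each written with vertices in increasing order, are:

  0-simplices (5): [0], [1], [2], [3], [4]
  1-simplices (10): [0,1], [0,2], [0,3], [0,4], [1,2], [1,3], [1,4], [2,3], [2,4], [3,4]
  2-simplices (10): [0,1,2], [0,1,3], [0,1,4], [0,2,3], [0,2,4], [0,3,4], [1,2,3], [1,2,4], [1,3,4], [2,3,4]
  3-simplices (5): [0,1,2,3], [0,1,2,4], [0,1,3,4], [0,2,3,4], [1,2,3,4]

giving chain groups C_0 ≅ Z^5, C_1 ≅ Z^10, C_2 ≅ Z^10, C_3 ≅ Z^5.

Boundary ∂_1: C_1 → C_0 maps an edge to its endpoints' difference, ∂[p,q] = q − p.
As a 5×10 matrix over Z this has rank 4, with invariant factors (1,1,1,1).

Boundary ∂_2: C_2 → C_1 sends each 2-simplex [p,q,r] to [q,r] − [p,r] + [p,q]. For instance
  ∂[1,2,3] = [2,3] − [1,3] + [1,2],
  ∂[0,2,3] = [2,3] − [0,3] + [0,2].
The resulting 10×10 matrix has rank 6, and its Smith normal form has invariant factors (1,1,1,1,1,1).

∂_3: C_3 → C_2 sends each 3-simplex σ to the alternating sum Σ_i (−1)^i (σ with its i-th vertex removed). For instance
  ∂[1,2,3,4] = [2,3,4] − [1,3,4] + [1,2,4] − [1,2,3],
  ∂[0,2,3,4] = [2,3,4] − [0,3,4] + [0,2,4] − [0,2,3].
The resulting 10×5 matrix has rank 4, and its Smith normal form has invariant factors (1,1,1,1).

Computing H_k = (kernel of ∂_k) / (image of ∂_{k+1}):

  H_0: rank C_0 − rank ∂_1 = 5 − 4 = 1, and the invariant factors of ∂_1 are all 1, so H_0 = Z.
  H_1: rank ker ∂_1 − rank ∂_2 = (10 − 4) − 6 = 0, and the invariant factors of ∂_2 are all 1, so H_1 = 0.
  H_2: rank ker ∂_2 − rank ∂_3 = (10 − 6) − 4 = 0, and the invariant factors of ∂_3 are all 1, so H_2 = 0.
  H_3: rank ker ∂_3 − rank ∂_4 = (5 − 4) − 0 = 1, and there is no ∂_4, so H_3 = Z.

As a check, the Euler characteristic is 5 − 10 + 10 − 5 = 0, which agrees with 1 − 0 + 0 − 1 = 0.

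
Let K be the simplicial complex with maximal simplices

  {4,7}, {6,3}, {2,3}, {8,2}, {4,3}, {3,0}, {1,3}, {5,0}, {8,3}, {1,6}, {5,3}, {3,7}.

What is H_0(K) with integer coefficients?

Take the total order 0 < 1 < 2 < 3 < 4 < 5 < 6 < 7 < 8 on the vertex set. Then K (dimension 1) consists of the simplices:

  0-simplices (9): [0], [1], [2], [3], [4], [5], [6], [7], [8]
  1-simplices (12): [0,3], [0,5], [1,3], [1,6], [2,3], [2,8], [3,4], [3,5], [3,6], [3,7], [3,8], [4,7]

Hence C_0 ≅ Z^9, C_1 ≅ Z^12.

Boundary ∂_1: C_1 → C_0 sends each edge [p,q] (with p < q) to q − p. For instance
  ∂[2,8] = [8] − [2].
The 9×12 boundary matrix has rank 8 and Smith normal form diag(1,1,1,1,1,1,1,1).

From H_k ≅ ker(∂_k) / im(∂_{k+1}) we obtain:

  H_0: rank C_0 − rank ∂_1 = 9 − 8 = 1, and the invariant factors of ∂_1 are all 1, so H_0 = Z.

H_0 = Z.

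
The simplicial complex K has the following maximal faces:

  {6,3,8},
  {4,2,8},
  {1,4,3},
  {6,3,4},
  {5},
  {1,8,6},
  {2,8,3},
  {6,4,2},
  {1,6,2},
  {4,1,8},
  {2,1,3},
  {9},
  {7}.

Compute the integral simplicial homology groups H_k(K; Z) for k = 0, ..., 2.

H_0 ≅ Z^4,  H_1 ≅ Z/2,  H_2 = 0.

Order the vertices as 1 < 2 < 3 < 4 < 5 < 6 < 7 < 8 < 9. Listing each simplex with vertices in this order, K has dimension 2 with simplices:

  0-simplices (9): [1], [2], [3], [4], [5], [6], [7], [8], [9]
  1-simplices (15): [1,2], [1,3], [1,4], [1,6], [1,8], [2,3], [2,4], [2,6], [2,8], [3,4], [3,6], [3,8], [4,6], [4,8], [6,8]
  2-simplices (10): [1,2,3], [1,2,6], [1,3,4], [1,4,8], [1,6,8], [2,3,8], [2,4,6], [2,4,8], [3,4,6], [3,6,8]

so the chain groups are C_0 ≅ Z^9, C_1 ≅ Z^15, C_2 ≅ Z^10.

Boundary ∂_1: C_1 → C_0 maps an edge to its endpoints' difference, ∂[p,q] = q − p. For instance
  ∂[1,3] = [3] − [1].
As a 9×15 matrix over Z this has rank 5, with invariant factors (1,1,1,1,1).

∂_2: C_2 → C_1 sends each 2-simplex [p,q,r] to [q,r] − [p,r] + [p,q]. For instance
  ∂[2,4,8] = [4,8] − [2,8] + [2,4],
  ∂[1,6,8] = [6,8] − [1,8] + [1,6].
The resulting 15×10 matrix has rank 10, and its Smith normal form has invariant factors (1,1,1,1,1,1,1,1,1,2).

From H_k ≅ ker(∂_k) / im(∂_{k+1}) we obtain:

  H_0: rank C_0 − rank ∂_1 = 9 − 5 = 4, and the invariant factors of ∂_1 are all 1, so H_0 ≅ Z^4.
  H_1: rank ker ∂_1 − rank ∂_2 = (15 − 5) − 10 = 0, and ∂_2 has invariant factor 2 > 1, so H_1 ≅ Z/2.
  H_2: rank ker ∂_2 − rank ∂_3 = (10 − 10) − 0 = 0, and there is no ∂_3, so H_2 ≅ 0.

As a check, the Euler characteristic is 9 − 15 + 10 = 4, which agrees with 4 − 0 + 0 = 4.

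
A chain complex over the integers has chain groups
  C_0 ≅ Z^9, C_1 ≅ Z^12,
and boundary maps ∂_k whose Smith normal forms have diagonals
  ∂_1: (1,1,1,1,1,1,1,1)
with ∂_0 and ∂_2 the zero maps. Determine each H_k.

H_0: b_0 = 9 − 0 − 8 = 1; torsion from ∂_1 factors > 1: none. So H_0 ≅ Z.
H_1: b_1 = 12 − 8 − 0 = 4; torsion from ∂_2 factors > 1: none. So H_1 ≅ Z^4.

H_0 ≅ Z,  H_1 ≅ Z^4.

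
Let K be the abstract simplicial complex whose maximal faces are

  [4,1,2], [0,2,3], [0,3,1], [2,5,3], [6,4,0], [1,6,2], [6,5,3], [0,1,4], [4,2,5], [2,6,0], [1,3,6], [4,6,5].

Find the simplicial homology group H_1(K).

H_1 ≅ Z/2.

We work with the vertex ordering 0 < 1 < 2 < 3 < 4 < 5 < 6. The simplices of K, each written with vertices in increasing order, are:

  0-simplices (7): [0], [1], [2], [3], [4], [5], [6]
  1-simplices (18): [0,1], [0,2], [0,3], [0,4], [0,6], [1,2], [1,3], [1,4], [1,6], [2,3], [2,4], [2,5], [2,6], [3,5], [3,6], [4,5], [4,6], [5,6]
  2-simplices (12): [0,1,3], [0,1,4], [0,2,3], [0,2,6], [0,4,6], [1,2,4], [1,2,6], [1,3,6], [2,3,5], [2,4,5], [3,5,6], [4,5,6]

Hence C_0 ≅ Z^7, C_1 ≅ Z^18, C_2 ≅ Z^12.

∂_1: C_1 → C_0 is given by ∂[p,q] = [q] − [p]. For instance
  ∂[3,6] = [6] − [3].
The resulting 7×18 matrix has rank 6, and its Smith normal form has invariant factors (1,1,1,1,1,1).

Boundary ∂_2: C_2 → C_1 maps a triangle to the signed sum of its edges. For instance
  ∂[0,1,3] = [1,3] − [0,3] + [0,1],
  ∂[2,3,5] = [3,5] − [2,5] + [2,3].
The 18×12 boundary matrix has rank 12 and Smith normal form diag(1,1,1,1,1,1,1,1,1,1,1,2).

Computing H_k = (kernel of ∂_k) / (image of ∂_{k+1}):

  H_1: rank ker ∂_1 − rank ∂_2 = (18 − 6) − 12 = 0, and ∂_2 has invariant factor 2 > 1, so H_1 = Z/2.

(K is a triangulation of the real projective plane RP^2.)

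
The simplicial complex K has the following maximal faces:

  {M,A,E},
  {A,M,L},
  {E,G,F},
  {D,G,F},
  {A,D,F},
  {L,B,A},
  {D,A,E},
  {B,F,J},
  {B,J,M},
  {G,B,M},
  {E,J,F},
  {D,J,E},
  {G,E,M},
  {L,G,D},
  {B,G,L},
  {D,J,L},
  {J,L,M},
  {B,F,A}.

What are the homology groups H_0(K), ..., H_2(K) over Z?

H_0 = Z,  H_1 = Z × Z/2,  H_2 = 0.

We work with the vertex ordering A < B < D < E < F < G < J < L < M. The simplices of K, each written with vertices in increasing order, are:

  0-simplices (9): A, B, D, E, F, G, J, L, M
  1-simplices (27): AB, AD, AE, AF, AL, AM, BF, BG, BJ, BL, BM, DE, DF, DG, DJ, DL, EF, EG, EJ, EM, FG, FJ, GL, GM, JL, JM, LM
  2-simplices (18): ABF, ABL, ADE, ADF, AEM, ALM, BFJ, BGL, BGM, BJM, DEJ, DFG, DGL, DJL, EFG, EFJ, EGM, JLM

giving chain groups C_0 ≅ Z^9, C_1 ≅ Z^27, C_2 ≅ Z^18.

Boundary ∂_1: C_1 → C_0 sends each edge [p,q] (with p < q) to q − p.
The resulting 9×27 matrix has rank 8, and its Smith normal form has invariant factors (1,1,1,1,1,1,1,1).

The boundary map ∂_2: C_2 → C_1 acts by ∂[p,q,r] = [q,r] − [p,r] + [p,q]. For instance
  ∂EFJ = FJ − EJ + EF,
  ∂ABF = BF − AF + AB.
As a 27×18 matrix over Z this has rank 18, with invariant factors (1,1,1,1,1,1,1,1,1,1,1,1,1,1,1,1,1,2).

From H_k ≅ ker(∂_k) / im(∂_{k+1}) we obtain:

  H_0: rank C_0 − rank ∂_1 = 9 − 8 = 1, and the invariant factors of ∂_1 are all 1, so H_0 = Z.
  H_1: rank ker ∂_1 − rank ∂_2 = (27 − 8) − 18 = 1, and ∂_2 has invariant factor 2 > 1, so H_1 = Z × Z/2.
  H_2: rank ker ∂_2 − rank ∂_3 = (18 − 18) − 0 = 0, and there is no ∂_3, so H_2 = 0.

As a check, the Euler characteristic is 9 − 27 + 18 = 0, which agrees with 1 − 1 + 0 = 0.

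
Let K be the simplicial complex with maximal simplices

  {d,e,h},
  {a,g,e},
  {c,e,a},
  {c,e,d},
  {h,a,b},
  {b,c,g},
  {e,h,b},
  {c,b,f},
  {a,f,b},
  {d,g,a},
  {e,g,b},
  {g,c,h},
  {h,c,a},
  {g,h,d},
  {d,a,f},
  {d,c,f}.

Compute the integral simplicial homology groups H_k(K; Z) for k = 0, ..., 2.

Fix the vertex order a < b < c < d < e < f < g < h and write every simplex with vertices in increasing order. Then dim K = 2 and the simplices of K are:

  0-simplices (8): a, b, c, d, e, f, g, h
  1-simplices (24): ab, ac, ad, ae, af, ag, ah, bc, be, bf, bg, bh, cd, ce, cf, cg, ch, de, df, dg, dh, eg, eh, gh
  2-simplices (16): abf, abh, ace, ach, adf, adg, aeg, bcf, bcg, beg, beh, cde, cdf, cgh, deh, dgh

giving chain groups C_0 ≅ Z^8, C_1 ≅ Z^24, C_2 ≅ Z^16.

The boundary map ∂_1: C_1 → C_0 maps an edge to its endpoints' difference, ∂[p,q] = q − p.
The resulting 8×24 matrix has rank 7, and its Smith normal form has invariant factors (1,1,1,1,1,1,1).

The boundary map ∂_2: C_2 → C_1 maps a triangle to the signed sum of its edges. For instance
  ∂beg = eg − bg + be,
  ∂aeg = eg − ag + ae.
This gives a 24×16 integer matrix of rank 15; reducing to Smith normal form yields diagonal entries (1,1,1,1,1,1,1,1,1,1,1,1,1,1,1).

Now H_k = ker ∂_k / im ∂_{k+1}, so:

  H_0: rank C_0 − rank ∂_1 = 8 − 7 = 1, and the invariant factors of ∂_1 are all 1, so H_0 ≅ Z.
  H_1: rank ker ∂_1 − rank ∂_2 = (24 − 7) − 15 = 2, and the invariant factors of ∂_2 are all 1, so H_1 ≅ Z^2.
  H_2: rank ker ∂_2 − rank ∂_3 = (16 − 15) − 0 = 1, and there is no ∂_3, so H_2 ≅ Z.

H_0 = Z,  H_1 = Z^2,  H_2 = Z.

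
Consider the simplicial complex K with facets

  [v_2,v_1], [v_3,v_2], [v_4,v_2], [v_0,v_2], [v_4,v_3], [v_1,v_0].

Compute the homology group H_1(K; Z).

Order the vertices as v_0 < v_1 < v_2 < v_3 < v_4. Listing each simplex with vertices in this order, K has dimension 1 with simplices:

  0-simplices (5): [v_0], [v_1], [v_2], [v_3], [v_4]
  1-simplices (6): [v_0,v_1], [v_0,v_2], [v_1,v_2], [v_2,v_3], [v_2,v_4], [v_3,v_4]

so the chain groups are C_0 ≅ Z^5, C_1 ≅ Z^6.

∂_1: C_1 → C_0 is given by ∂[p,q] = [q] − [p]. For instance
  ∂[v_3,v_4] = [v_4] − [v_3].
The 5×6 boundary matrix has rank 4 and Smith normal form diag(1,1,1,1).

Reading off H_k = ker ∂_k / im ∂_{k+1}:

  H_1: rank ker ∂_1 − rank ∂_2 = (6 − 4) − 0 = 2, and there is no ∂_2, so H_1 = Z^2.

H_1 ≅ Z^2.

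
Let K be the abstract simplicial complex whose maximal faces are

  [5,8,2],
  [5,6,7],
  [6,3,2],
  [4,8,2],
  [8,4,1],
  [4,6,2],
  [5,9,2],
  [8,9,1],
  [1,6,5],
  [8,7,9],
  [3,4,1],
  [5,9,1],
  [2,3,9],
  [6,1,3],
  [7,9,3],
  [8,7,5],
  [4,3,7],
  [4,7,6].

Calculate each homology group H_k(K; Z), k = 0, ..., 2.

K has 9 vertices, 27 edges, 18 triangles.
rank ∂_0 = 0, rank ∂_1 = 8 ⇒ b_0 = 9 − 0 − 8 = 1; all invariant factors of ∂_1 are 1 so no torsion. So H_0 ≅ Z.
rank ∂_1 = 8, rank ∂_2 = 18 ⇒ b_1 = 27 − 8 − 18 = 1; ∂_2 has invariant factor(s) [2] giving torsion. So H_1 ≅ Z ⊕ Z_2.
rank ∂_2 = 18, rank ∂_3 = 0 ⇒ b_2 = 18 − 18 − 0 = 0. So H_2 ≅ 0.

H_0 ≅ Z,  H_1 ≅ Z ⊕ Z_2,  H_2 = 0.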